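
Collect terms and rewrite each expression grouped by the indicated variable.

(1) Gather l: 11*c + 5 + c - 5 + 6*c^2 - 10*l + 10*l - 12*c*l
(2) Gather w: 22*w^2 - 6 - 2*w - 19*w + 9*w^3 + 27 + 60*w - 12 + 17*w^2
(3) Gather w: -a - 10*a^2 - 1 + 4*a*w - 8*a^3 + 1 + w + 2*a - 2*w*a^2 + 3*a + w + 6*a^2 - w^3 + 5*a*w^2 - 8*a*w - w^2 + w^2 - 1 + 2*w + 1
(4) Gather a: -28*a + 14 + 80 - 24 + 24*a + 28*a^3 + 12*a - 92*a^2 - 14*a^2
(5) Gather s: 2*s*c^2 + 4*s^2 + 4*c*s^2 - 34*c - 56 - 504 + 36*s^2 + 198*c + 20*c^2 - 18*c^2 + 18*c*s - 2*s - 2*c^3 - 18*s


(1) = 6*c^2 - 12*c*l + 12*c
(2) = 9*w^3 + 39*w^2 + 39*w + 9
(3) = -8*a^3 - 4*a^2 + 5*a*w^2 + 4*a - w^3 + w*(-2*a^2 - 4*a + 4)
(4) = 28*a^3 - 106*a^2 + 8*a + 70
(5) = -2*c^3 + 2*c^2 + 164*c + s^2*(4*c + 40) + s*(2*c^2 + 18*c - 20) - 560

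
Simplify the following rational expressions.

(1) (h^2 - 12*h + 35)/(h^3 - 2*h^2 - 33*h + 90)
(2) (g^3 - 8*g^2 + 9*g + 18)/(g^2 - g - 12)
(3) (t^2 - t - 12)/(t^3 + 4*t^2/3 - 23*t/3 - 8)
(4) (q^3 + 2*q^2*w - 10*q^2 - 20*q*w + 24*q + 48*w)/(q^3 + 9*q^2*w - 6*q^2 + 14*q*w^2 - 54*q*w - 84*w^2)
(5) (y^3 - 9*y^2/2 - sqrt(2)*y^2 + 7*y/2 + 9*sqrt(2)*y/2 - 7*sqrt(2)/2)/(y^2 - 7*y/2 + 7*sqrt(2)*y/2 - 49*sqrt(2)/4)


(1) = (h - 7)/(h^2 + 3*h - 18)
(2) = (g^3 - 8*g^2 + 9*g + 18)/(g^2 - g - 12)
(3) = (3*t - 12)/(3*t^2 - 5*t - 8)
(4) = (q - 4)/(q + 7*w)
(5) = (8*y^2 + y*(-8*sqrt(2) - 8) + 8*sqrt(2))/(8*y + 28*sqrt(2))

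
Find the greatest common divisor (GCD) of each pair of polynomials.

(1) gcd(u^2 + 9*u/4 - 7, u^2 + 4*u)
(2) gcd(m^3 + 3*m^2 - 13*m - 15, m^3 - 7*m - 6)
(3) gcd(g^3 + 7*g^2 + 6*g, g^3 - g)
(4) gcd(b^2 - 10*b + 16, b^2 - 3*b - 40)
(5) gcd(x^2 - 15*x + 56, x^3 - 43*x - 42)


(1) = u + 4
(2) = m^2 - 2*m - 3
(3) = gcd(g*(g + 1)*(g + 6), g*(g - 1)*(g + 1)) = g^2 + g
(4) = b - 8
(5) = gcd((x - 8)*(x - 7), (x - 7)*(x + 1)*(x + 6)) = x - 7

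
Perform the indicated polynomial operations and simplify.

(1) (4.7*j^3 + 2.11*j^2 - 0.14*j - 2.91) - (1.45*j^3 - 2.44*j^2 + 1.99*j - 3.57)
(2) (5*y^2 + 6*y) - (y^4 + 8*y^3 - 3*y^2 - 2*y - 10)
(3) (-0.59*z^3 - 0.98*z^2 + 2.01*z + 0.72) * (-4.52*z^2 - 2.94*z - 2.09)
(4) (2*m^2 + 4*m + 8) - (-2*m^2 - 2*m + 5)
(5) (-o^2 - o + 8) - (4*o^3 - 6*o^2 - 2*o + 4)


(1) = 3.25*j^3 + 4.55*j^2 - 2.13*j + 0.66
(2) = -y^4 - 8*y^3 + 8*y^2 + 8*y + 10
(3) = 2.6668*z^5 + 6.1642*z^4 - 4.9709*z^3 - 7.1156*z^2 - 6.3177*z - 1.5048
(4) = 4*m^2 + 6*m + 3
(5) = -4*o^3 + 5*o^2 + o + 4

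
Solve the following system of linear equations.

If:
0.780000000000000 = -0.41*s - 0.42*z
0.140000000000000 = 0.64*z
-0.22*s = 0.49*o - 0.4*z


Then:
o = 1.13
s = -2.13
z = 0.22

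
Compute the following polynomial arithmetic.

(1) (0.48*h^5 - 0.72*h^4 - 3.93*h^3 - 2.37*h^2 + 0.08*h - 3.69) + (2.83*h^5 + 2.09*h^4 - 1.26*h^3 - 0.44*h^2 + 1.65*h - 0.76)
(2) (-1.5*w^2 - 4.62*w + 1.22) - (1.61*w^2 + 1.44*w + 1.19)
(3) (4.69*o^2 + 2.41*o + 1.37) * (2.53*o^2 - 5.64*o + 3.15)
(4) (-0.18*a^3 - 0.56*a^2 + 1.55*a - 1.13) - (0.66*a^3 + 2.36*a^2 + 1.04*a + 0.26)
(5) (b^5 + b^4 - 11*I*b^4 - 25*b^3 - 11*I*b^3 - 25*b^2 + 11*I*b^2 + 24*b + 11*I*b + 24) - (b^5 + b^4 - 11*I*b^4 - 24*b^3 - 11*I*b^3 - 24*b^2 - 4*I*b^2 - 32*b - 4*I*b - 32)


(1) = 3.31*h^5 + 1.37*h^4 - 5.19*h^3 - 2.81*h^2 + 1.73*h - 4.45
(2) = -3.11*w^2 - 6.06*w + 0.03
(3) = 11.8657*o^4 - 20.3543*o^3 + 4.6472*o^2 - 0.1353*o + 4.3155
(4) = -0.84*a^3 - 2.92*a^2 + 0.51*a - 1.39
(5) = -b^3 - b^2 + 15*I*b^2 + 56*b + 15*I*b + 56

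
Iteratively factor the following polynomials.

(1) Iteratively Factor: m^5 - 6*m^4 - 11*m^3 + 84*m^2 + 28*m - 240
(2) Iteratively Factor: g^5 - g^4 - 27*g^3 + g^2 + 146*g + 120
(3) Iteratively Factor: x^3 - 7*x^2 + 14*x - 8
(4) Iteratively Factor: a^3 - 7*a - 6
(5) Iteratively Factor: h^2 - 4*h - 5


(1) = (m - 4)*(m^4 - 2*m^3 - 19*m^2 + 8*m + 60) = (m - 4)*(m - 2)*(m^3 - 19*m - 30) = (m - 4)*(m - 2)*(m + 2)*(m^2 - 2*m - 15) = (m - 4)*(m - 2)*(m + 2)*(m + 3)*(m - 5)
(2) = (g + 2)*(g^4 - 3*g^3 - 21*g^2 + 43*g + 60) = (g + 1)*(g + 2)*(g^3 - 4*g^2 - 17*g + 60) = (g - 5)*(g + 1)*(g + 2)*(g^2 + g - 12) = (g - 5)*(g + 1)*(g + 2)*(g + 4)*(g - 3)
(3) = (x - 1)*(x^2 - 6*x + 8) = (x - 2)*(x - 1)*(x - 4)
(4) = (a + 2)*(a^2 - 2*a - 3) = (a + 1)*(a + 2)*(a - 3)
(5) = (h - 5)*(h + 1)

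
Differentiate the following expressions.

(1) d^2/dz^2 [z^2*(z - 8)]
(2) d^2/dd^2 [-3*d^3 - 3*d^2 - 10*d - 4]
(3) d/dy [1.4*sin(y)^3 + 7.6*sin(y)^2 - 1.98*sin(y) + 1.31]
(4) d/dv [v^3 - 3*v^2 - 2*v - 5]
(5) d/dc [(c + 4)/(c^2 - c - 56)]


(1) = 6*z - 16
(2) = -18*d - 6
(3) = (4.2*sin(y)^2 + 15.2*sin(y) - 1.98)*cos(y)
(4) = 3*v^2 - 6*v - 2
(5) = (c^2 - c - (c + 4)*(2*c - 1) - 56)/(-c^2 + c + 56)^2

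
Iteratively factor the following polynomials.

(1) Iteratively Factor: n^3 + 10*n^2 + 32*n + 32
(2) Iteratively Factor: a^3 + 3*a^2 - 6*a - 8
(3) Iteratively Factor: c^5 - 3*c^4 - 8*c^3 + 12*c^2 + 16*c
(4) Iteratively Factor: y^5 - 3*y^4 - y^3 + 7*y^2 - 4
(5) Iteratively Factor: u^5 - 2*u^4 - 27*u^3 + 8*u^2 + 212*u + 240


(1) = (n + 2)*(n^2 + 8*n + 16) = (n + 2)*(n + 4)*(n + 4)
(2) = (a + 1)*(a^2 + 2*a - 8) = (a + 1)*(a + 4)*(a - 2)
(3) = (c + 1)*(c^4 - 4*c^3 - 4*c^2 + 16*c) = (c - 4)*(c + 1)*(c^3 - 4*c) = (c - 4)*(c - 2)*(c + 1)*(c^2 + 2*c) = c*(c - 4)*(c - 2)*(c + 1)*(c + 2)
(4) = (y - 2)*(y^4 - y^3 - 3*y^2 + y + 2) = (y - 2)^2*(y^3 + y^2 - y - 1) = (y - 2)^2*(y + 1)*(y^2 - 1) = (y - 2)^2*(y - 1)*(y + 1)*(y + 1)
(5) = (u + 2)*(u^4 - 4*u^3 - 19*u^2 + 46*u + 120) = (u - 5)*(u + 2)*(u^3 + u^2 - 14*u - 24) = (u - 5)*(u - 4)*(u + 2)*(u^2 + 5*u + 6) = (u - 5)*(u - 4)*(u + 2)^2*(u + 3)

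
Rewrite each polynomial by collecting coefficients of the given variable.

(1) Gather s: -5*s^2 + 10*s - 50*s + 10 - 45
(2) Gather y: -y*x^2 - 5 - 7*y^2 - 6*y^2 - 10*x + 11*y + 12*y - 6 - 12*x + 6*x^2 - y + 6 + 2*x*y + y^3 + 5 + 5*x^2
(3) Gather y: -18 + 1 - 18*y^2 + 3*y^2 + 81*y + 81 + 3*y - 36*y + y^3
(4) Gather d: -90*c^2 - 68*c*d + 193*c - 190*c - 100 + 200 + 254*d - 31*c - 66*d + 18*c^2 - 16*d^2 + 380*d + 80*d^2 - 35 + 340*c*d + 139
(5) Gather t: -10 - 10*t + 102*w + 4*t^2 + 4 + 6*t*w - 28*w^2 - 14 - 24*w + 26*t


(1) = -5*s^2 - 40*s - 35
(2) = 11*x^2 - 22*x + y^3 - 13*y^2 + y*(-x^2 + 2*x + 22)
(3) = y^3 - 15*y^2 + 48*y + 64
(4) = -72*c^2 - 28*c + 64*d^2 + d*(272*c + 568) + 204
(5) = 4*t^2 + t*(6*w + 16) - 28*w^2 + 78*w - 20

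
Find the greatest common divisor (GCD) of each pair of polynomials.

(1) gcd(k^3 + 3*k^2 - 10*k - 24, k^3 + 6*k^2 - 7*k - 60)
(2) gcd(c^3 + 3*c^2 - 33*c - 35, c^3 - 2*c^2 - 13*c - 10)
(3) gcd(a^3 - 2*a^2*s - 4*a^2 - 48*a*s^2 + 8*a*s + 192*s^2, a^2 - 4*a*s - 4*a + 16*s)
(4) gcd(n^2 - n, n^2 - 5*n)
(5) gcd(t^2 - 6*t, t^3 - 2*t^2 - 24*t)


(1) = k^2 + k - 12
(2) = gcd((c - 5)*(c + 1)*(c + 7), (c - 5)*(c + 1)*(c + 2)) = c^2 - 4*c - 5
(3) = gcd((a - 4)*(a - 8*s)*(a + 6*s), (a - 4)*(a - 4*s)) = a - 4
(4) = n
(5) = gcd(t*(t - 6), t*(t - 6)*(t + 4)) = t^2 - 6*t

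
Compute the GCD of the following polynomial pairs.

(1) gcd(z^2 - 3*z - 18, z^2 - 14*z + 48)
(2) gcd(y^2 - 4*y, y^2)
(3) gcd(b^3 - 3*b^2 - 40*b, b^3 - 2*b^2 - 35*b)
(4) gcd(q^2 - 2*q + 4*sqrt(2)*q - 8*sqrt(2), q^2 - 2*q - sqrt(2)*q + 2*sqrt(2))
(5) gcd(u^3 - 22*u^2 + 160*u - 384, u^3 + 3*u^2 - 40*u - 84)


(1) = gcd((z - 6)*(z + 3), (z - 8)*(z - 6)) = z - 6
(2) = y
(3) = b^2 + 5*b
(4) = q - 2
(5) = gcd((u - 8)^2*(u - 6), (u - 6)*(u + 2)*(u + 7)) = u - 6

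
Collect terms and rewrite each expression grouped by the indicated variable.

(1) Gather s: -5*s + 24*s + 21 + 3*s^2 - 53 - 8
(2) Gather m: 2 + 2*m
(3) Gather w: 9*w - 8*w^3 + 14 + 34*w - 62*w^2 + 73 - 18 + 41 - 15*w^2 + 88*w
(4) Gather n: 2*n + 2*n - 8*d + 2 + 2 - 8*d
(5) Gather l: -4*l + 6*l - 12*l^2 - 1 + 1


(1) = 3*s^2 + 19*s - 40
(2) = 2*m + 2
(3) = -8*w^3 - 77*w^2 + 131*w + 110
(4) = -16*d + 4*n + 4
(5) = -12*l^2 + 2*l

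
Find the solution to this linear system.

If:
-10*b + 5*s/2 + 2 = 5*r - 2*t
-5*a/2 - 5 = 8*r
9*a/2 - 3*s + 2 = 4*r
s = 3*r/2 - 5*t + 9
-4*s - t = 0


Then:
a = -3510/3451
b = 8293/13804
r = -1060/3451
s = -1551/3451
t = 6204/3451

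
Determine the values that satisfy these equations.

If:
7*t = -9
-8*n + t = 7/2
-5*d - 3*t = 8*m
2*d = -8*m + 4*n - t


Then:
d = 139/84
m = -53/96
n = -67/112
t = -9/7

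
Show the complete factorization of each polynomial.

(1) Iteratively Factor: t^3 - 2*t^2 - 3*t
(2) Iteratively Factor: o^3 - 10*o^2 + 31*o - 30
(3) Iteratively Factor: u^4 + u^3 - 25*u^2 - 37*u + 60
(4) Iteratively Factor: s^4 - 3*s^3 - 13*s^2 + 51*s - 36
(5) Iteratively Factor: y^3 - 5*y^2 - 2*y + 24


(1) = (t - 3)*(t^2 + t) = (t - 3)*(t + 1)*(t)
(2) = (o - 5)*(o^2 - 5*o + 6) = (o - 5)*(o - 2)*(o - 3)
(3) = (u - 5)*(u^3 + 6*u^2 + 5*u - 12) = (u - 5)*(u + 4)*(u^2 + 2*u - 3) = (u - 5)*(u + 3)*(u + 4)*(u - 1)
(4) = (s - 3)*(s^3 - 13*s + 12) = (s - 3)^2*(s^2 + 3*s - 4) = (s - 3)^2*(s - 1)*(s + 4)
(5) = (y - 3)*(y^2 - 2*y - 8) = (y - 4)*(y - 3)*(y + 2)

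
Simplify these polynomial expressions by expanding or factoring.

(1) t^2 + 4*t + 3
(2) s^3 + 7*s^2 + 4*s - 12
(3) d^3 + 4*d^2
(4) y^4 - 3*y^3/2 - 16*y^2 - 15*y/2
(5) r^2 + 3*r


(1) = (t + 1)*(t + 3)
(2) = (s - 1)*(s + 2)*(s + 6)
(3) = d^2*(d + 4)
(4) = y*(y - 5)*(y + 1/2)*(y + 3)
(5) = r*(r + 3)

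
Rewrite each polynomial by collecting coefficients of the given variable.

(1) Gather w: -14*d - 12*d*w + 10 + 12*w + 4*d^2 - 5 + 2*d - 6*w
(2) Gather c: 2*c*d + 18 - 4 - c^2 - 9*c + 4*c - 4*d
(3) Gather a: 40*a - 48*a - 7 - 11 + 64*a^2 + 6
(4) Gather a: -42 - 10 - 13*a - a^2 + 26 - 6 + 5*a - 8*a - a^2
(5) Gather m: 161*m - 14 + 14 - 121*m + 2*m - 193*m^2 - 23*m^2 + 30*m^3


(1) = 4*d^2 - 12*d + w*(6 - 12*d) + 5
(2) = -c^2 + c*(2*d - 5) - 4*d + 14
(3) = 64*a^2 - 8*a - 12
(4) = -2*a^2 - 16*a - 32
(5) = 30*m^3 - 216*m^2 + 42*m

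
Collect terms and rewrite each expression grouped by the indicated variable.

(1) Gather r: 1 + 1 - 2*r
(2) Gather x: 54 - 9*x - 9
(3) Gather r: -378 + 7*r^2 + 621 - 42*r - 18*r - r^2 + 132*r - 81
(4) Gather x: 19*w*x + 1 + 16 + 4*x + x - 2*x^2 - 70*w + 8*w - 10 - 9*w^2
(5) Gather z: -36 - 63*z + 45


(1) = 2 - 2*r
(2) = 45 - 9*x
(3) = 6*r^2 + 72*r + 162
(4) = -9*w^2 - 62*w - 2*x^2 + x*(19*w + 5) + 7
(5) = 9 - 63*z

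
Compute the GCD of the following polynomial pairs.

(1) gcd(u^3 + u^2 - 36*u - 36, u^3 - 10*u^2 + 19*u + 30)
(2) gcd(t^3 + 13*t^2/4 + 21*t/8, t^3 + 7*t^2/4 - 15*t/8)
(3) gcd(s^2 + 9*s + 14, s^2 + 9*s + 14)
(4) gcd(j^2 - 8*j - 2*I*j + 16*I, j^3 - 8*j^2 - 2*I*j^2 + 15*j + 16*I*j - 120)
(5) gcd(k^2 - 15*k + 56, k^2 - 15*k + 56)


(1) = gcd((u - 6)*(u + 1)*(u + 6), (u - 6)*(u - 5)*(u + 1)) = u^2 - 5*u - 6
(2) = gcd(t*(t + 3/2)*(t + 7/4), t*(t - 3/4)*(t + 5/2)) = t
(3) = gcd((s + 2)*(s + 7), (s + 2)*(s + 7)) = s^2 + 9*s + 14
(4) = j - 8
(5) = gcd((k - 8)*(k - 7), (k - 8)*(k - 7)) = k^2 - 15*k + 56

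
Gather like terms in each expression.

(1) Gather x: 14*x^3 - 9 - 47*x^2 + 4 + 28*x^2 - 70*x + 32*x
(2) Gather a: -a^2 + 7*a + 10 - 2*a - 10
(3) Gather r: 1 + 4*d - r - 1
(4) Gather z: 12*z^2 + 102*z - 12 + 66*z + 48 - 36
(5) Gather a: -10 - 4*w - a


(1) = 14*x^3 - 19*x^2 - 38*x - 5
(2) = -a^2 + 5*a
(3) = 4*d - r
(4) = 12*z^2 + 168*z
(5) = -a - 4*w - 10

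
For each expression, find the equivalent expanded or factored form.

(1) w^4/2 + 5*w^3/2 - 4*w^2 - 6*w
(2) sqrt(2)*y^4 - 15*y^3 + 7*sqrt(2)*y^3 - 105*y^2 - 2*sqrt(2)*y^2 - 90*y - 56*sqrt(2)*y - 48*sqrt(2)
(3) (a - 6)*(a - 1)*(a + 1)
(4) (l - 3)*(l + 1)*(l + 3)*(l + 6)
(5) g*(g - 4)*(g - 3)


(1) = w*(w/2 + 1/2)*(w - 2)*(w + 6)
(2) = (y + 1)*(y + 6)*(y - 8*sqrt(2))*(sqrt(2)*y + 1)
(3) = a^3 - 6*a^2 - a + 6
(4) = l^4 + 7*l^3 - 3*l^2 - 63*l - 54
(5) = g^3 - 7*g^2 + 12*g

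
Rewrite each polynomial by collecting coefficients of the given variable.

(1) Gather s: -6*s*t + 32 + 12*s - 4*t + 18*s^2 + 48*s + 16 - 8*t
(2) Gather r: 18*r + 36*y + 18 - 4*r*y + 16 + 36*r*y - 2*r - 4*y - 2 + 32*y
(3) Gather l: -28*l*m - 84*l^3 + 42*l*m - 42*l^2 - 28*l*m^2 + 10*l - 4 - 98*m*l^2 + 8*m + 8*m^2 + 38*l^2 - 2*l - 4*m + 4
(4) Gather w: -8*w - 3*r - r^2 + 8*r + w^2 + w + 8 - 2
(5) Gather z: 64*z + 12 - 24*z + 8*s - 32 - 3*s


(1) = 18*s^2 + s*(60 - 6*t) - 12*t + 48
(2) = r*(32*y + 16) + 64*y + 32
(3) = -84*l^3 + l^2*(-98*m - 4) + l*(-28*m^2 + 14*m + 8) + 8*m^2 + 4*m
(4) = -r^2 + 5*r + w^2 - 7*w + 6
(5) = 5*s + 40*z - 20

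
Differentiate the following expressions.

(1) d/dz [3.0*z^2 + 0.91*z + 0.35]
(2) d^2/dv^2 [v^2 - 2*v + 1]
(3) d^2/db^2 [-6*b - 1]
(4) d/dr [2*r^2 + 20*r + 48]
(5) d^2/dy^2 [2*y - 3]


(1) = 6.0*z + 0.91
(2) = 2
(3) = 0
(4) = 4*r + 20
(5) = 0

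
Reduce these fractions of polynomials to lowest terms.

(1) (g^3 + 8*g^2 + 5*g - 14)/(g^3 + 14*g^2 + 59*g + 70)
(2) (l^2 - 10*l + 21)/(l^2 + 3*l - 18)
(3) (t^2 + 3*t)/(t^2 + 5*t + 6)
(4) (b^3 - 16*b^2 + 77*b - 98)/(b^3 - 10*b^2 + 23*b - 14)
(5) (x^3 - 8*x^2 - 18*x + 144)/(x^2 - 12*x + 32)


(1) = (g - 1)/(g + 5)
(2) = (l - 7)/(l + 6)
(3) = t/(t + 2)
(4) = (b - 7)/(b - 1)
(5) = (x^2 - 18)/(x - 4)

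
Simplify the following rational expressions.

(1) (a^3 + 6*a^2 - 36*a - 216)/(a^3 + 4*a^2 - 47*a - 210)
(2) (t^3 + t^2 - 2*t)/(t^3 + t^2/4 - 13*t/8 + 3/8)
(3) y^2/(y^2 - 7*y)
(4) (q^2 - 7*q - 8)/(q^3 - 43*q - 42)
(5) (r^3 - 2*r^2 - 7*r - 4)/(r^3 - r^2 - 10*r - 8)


(1) = (a^2 - 36)/(a^2 - 2*a - 35)
(2) = (8*t^2 + 16*t)/(8*t^2 + 10*t - 3)
(3) = y/(y - 7)
(4) = (q - 8)/(q^2 - q - 42)
(5) = (r + 1)/(r + 2)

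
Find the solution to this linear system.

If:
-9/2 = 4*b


Then:
b = -9/8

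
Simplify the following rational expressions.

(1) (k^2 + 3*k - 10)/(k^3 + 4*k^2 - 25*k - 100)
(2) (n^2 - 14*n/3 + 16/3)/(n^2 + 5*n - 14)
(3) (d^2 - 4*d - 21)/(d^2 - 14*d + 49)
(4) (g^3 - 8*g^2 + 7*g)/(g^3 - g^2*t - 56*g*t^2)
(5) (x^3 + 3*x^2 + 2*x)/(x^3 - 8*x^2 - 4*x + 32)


(1) = (k - 2)/(k^2 - k - 20)
(2) = (3*n - 8)/(3*n + 21)
(3) = (d + 3)/(d - 7)
(4) = (-g^2 + 8*g - 7)/(-g^2 + g*t + 56*t^2)
(5) = (x^2 + x)/(x^2 - 10*x + 16)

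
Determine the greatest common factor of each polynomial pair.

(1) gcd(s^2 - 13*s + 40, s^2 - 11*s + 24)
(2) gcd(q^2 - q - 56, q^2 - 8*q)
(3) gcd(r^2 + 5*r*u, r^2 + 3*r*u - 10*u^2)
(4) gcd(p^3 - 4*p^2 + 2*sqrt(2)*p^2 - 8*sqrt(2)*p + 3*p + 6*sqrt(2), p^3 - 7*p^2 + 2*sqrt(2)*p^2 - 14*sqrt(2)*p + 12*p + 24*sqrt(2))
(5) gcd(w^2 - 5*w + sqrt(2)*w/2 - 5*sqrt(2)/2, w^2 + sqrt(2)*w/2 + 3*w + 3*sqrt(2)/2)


(1) = s - 8
(2) = q - 8
(3) = gcd(r*(r + 5*u), (r - 2*u)*(r + 5*u)) = r + 5*u
(4) = gcd((p - 3)*(p - 1)*(p + 2*sqrt(2)), (p - 4)*(p - 3)*(p + 2*sqrt(2))) = p^2 + p*(-3 + 2*sqrt(2)) - 6*sqrt(2)
(5) = w + sqrt(2)/2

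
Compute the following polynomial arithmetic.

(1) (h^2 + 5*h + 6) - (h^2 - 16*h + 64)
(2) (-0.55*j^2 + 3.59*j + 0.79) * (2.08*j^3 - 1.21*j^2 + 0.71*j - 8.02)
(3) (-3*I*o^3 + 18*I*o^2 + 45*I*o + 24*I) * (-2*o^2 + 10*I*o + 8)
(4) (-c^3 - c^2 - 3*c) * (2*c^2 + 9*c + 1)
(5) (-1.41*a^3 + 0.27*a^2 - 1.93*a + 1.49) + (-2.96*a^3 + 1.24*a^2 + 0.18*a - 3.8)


(1) = 21*h - 58
(2) = -1.144*j^5 + 8.1327*j^4 - 3.0912*j^3 + 6.004*j^2 - 28.2309*j - 6.3358
(3) = 6*I*o^5 + 30*o^4 - 36*I*o^4 - 180*o^3 - 114*I*o^3 - 450*o^2 + 96*I*o^2 - 240*o + 360*I*o + 192*I
(4) = -2*c^5 - 11*c^4 - 16*c^3 - 28*c^2 - 3*c
(5) = -4.37*a^3 + 1.51*a^2 - 1.75*a - 2.31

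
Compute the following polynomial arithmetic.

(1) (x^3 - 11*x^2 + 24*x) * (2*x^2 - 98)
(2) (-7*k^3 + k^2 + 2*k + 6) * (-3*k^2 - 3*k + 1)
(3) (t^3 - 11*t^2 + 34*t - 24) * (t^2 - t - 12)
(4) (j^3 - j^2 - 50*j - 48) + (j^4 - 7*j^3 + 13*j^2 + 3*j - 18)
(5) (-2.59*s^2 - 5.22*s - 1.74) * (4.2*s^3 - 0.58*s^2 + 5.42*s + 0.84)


(1) = 2*x^5 - 22*x^4 - 50*x^3 + 1078*x^2 - 2352*x
(2) = 21*k^5 + 18*k^4 - 16*k^3 - 23*k^2 - 16*k + 6
(3) = t^5 - 12*t^4 + 33*t^3 + 74*t^2 - 384*t + 288
(4) = j^4 - 6*j^3 + 12*j^2 - 47*j - 66
(5) = -10.878*s^5 - 20.4218*s^4 - 18.3182*s^3 - 29.4588*s^2 - 13.8156*s - 1.4616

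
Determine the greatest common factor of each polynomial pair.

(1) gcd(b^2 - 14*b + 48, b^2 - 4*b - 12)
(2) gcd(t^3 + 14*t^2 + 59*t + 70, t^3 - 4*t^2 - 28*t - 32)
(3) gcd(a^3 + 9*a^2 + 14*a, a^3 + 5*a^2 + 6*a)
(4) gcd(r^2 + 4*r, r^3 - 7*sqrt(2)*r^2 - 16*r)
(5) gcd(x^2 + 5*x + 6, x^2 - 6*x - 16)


(1) = b - 6
(2) = gcd((t + 2)*(t + 5)*(t + 7), (t - 8)*(t + 2)^2) = t + 2
(3) = gcd(a*(a + 2)*(a + 7), a*(a + 2)*(a + 3)) = a^2 + 2*a
(4) = gcd(r*(r + 4), r*(r - 8*sqrt(2))*(r + sqrt(2))) = r
(5) = x + 2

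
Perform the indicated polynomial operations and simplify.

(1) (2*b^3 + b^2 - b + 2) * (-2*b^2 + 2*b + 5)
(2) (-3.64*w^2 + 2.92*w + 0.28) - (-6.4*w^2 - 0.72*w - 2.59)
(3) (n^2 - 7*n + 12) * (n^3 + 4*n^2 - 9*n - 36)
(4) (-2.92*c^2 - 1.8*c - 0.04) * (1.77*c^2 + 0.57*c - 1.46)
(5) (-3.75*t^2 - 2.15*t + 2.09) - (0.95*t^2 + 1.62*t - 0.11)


(1) = -4*b^5 + 2*b^4 + 14*b^3 - b^2 - b + 10
(2) = 2.76*w^2 + 3.64*w + 2.87
(3) = n^5 - 3*n^4 - 25*n^3 + 75*n^2 + 144*n - 432
(4) = -5.1684*c^4 - 4.8504*c^3 + 3.1664*c^2 + 2.6052*c + 0.0584
(5) = -4.7*t^2 - 3.77*t + 2.2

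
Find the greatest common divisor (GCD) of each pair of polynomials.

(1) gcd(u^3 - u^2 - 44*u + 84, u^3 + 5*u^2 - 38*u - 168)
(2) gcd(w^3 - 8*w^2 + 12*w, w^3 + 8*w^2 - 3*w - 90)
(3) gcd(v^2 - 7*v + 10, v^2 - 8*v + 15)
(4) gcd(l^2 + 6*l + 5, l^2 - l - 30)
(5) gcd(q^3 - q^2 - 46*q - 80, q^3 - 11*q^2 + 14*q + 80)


(1) = u^2 + u - 42
(2) = 1
(3) = v - 5
(4) = gcd((l + 1)*(l + 5), (l - 6)*(l + 5)) = l + 5
(5) = q^2 - 6*q - 16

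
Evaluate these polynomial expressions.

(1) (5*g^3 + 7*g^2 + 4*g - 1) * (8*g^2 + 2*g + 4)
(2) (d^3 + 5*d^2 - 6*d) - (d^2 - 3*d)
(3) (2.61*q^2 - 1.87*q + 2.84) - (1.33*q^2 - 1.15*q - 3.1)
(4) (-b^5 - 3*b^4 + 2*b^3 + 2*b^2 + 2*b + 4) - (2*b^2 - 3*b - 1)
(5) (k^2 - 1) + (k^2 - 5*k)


(1) = 40*g^5 + 66*g^4 + 66*g^3 + 28*g^2 + 14*g - 4
(2) = d^3 + 4*d^2 - 3*d
(3) = 1.28*q^2 - 0.72*q + 5.94
(4) = -b^5 - 3*b^4 + 2*b^3 + 5*b + 5
(5) = 2*k^2 - 5*k - 1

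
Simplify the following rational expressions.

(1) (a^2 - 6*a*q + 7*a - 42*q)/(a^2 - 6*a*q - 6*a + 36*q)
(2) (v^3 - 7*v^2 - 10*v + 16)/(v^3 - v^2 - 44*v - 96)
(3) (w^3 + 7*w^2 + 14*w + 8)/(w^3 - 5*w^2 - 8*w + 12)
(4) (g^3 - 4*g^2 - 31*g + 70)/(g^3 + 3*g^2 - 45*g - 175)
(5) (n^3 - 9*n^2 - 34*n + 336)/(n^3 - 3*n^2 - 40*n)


(1) = (a + 7)/(a - 6)
(2) = (v^2 + v - 2)/(v^2 + 7*v + 12)
(3) = (w^2 + 5*w + 4)/(w^2 - 7*w + 6)
(4) = (g - 2)/(g + 5)
(5) = (n^2 - n - 42)/(n^2 + 5*n)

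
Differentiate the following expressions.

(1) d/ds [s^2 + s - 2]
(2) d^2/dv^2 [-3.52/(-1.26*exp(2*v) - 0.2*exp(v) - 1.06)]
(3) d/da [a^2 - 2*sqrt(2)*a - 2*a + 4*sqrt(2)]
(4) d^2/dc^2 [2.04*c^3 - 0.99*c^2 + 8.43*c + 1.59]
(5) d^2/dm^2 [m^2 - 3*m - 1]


(1) = 2*s + 1
(2) = (3.52*(2.52*exp(v) + 0.2)*(5.04*exp(v) + 0.4)*exp(v) - (17.7408*exp(v) + 0.704)*(1.26*exp(2*v) + 0.2*exp(v) + 1.06))*exp(v)/(1.26*exp(2*v) + 0.2*exp(v) + 1.06)^3
(3) = 2*a - 2*sqrt(2) - 2
(4) = 12.24*c - 1.98
(5) = 2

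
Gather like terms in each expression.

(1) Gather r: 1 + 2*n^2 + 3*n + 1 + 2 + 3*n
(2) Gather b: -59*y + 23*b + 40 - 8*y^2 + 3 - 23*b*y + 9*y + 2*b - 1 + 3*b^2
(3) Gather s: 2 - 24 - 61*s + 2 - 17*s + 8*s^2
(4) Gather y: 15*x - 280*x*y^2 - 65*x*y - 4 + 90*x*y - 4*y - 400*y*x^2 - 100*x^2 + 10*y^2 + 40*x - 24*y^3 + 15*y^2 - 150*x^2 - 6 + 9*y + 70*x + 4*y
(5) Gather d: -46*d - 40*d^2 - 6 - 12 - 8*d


(1) = 2*n^2 + 6*n + 4
(2) = 3*b^2 + b*(25 - 23*y) - 8*y^2 - 50*y + 42
(3) = 8*s^2 - 78*s - 20
(4) = -250*x^2 + 125*x - 24*y^3 + y^2*(25 - 280*x) + y*(-400*x^2 + 25*x + 9) - 10
(5) = -40*d^2 - 54*d - 18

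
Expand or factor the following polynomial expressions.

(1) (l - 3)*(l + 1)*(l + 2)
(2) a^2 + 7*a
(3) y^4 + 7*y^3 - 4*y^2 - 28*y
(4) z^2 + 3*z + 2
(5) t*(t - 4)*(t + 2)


(1) = l^3 - 7*l - 6
(2) = a*(a + 7)
(3) = y*(y - 2)*(y + 2)*(y + 7)
(4) = (z + 1)*(z + 2)
(5) = t^3 - 2*t^2 - 8*t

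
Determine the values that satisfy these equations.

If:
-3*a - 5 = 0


Then:
a = -5/3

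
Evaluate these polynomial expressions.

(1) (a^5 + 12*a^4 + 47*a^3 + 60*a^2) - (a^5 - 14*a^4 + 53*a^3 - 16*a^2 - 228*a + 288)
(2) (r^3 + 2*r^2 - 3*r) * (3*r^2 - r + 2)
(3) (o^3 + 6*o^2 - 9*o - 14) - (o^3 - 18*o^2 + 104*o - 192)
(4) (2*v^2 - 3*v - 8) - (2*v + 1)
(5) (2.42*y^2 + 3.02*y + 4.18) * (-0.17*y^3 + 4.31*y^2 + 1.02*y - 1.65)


(1) = 26*a^4 - 6*a^3 + 76*a^2 + 228*a - 288
(2) = 3*r^5 + 5*r^4 - 9*r^3 + 7*r^2 - 6*r
(3) = 24*o^2 - 113*o + 178
(4) = 2*v^2 - 5*v - 9
(5) = -0.4114*y^5 + 9.9168*y^4 + 14.774*y^3 + 17.1032*y^2 - 0.7194*y - 6.897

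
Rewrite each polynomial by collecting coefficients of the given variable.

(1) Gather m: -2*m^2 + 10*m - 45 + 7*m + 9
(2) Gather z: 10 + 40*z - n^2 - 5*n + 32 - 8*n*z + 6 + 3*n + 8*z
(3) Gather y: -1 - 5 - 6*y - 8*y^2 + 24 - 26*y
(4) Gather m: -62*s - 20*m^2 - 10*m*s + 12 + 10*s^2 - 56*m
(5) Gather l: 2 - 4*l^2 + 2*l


(1) = -2*m^2 + 17*m - 36
(2) = -n^2 - 2*n + z*(48 - 8*n) + 48
(3) = -8*y^2 - 32*y + 18
(4) = -20*m^2 + m*(-10*s - 56) + 10*s^2 - 62*s + 12
(5) = -4*l^2 + 2*l + 2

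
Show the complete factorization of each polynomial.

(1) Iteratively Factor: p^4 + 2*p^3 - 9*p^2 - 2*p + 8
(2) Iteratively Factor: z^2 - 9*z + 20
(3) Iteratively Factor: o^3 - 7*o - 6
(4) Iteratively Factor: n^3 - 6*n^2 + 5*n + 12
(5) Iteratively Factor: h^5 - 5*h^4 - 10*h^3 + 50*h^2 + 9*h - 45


(1) = (p + 4)*(p^3 - 2*p^2 - p + 2) = (p - 2)*(p + 4)*(p^2 - 1) = (p - 2)*(p + 1)*(p + 4)*(p - 1)
(2) = (z - 5)*(z - 4)
(3) = (o + 1)*(o^2 - o - 6) = (o - 3)*(o + 1)*(o + 2)
(4) = (n - 4)*(n^2 - 2*n - 3) = (n - 4)*(n - 3)*(n + 1)
(5) = (h - 5)*(h^4 - 10*h^2 + 9) = (h - 5)*(h + 3)*(h^3 - 3*h^2 - h + 3) = (h - 5)*(h - 1)*(h + 3)*(h^2 - 2*h - 3) = (h - 5)*(h - 1)*(h + 1)*(h + 3)*(h - 3)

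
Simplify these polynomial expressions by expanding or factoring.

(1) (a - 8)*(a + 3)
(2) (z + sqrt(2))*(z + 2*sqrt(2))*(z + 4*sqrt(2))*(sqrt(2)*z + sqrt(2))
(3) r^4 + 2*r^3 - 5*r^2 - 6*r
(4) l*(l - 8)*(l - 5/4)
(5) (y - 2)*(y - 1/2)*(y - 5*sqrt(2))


(1) = a^2 - 5*a - 24
(2) = sqrt(2)*z^4 + sqrt(2)*z^3 + 14*z^3 + 14*z^2 + 28*sqrt(2)*z^2 + 32*z + 28*sqrt(2)*z + 32
(3) = r*(r - 2)*(r + 1)*(r + 3)
(4) = l^3 - 37*l^2/4 + 10*l
(5) = y^3 - 5*sqrt(2)*y^2 - 5*y^2/2 + y + 25*sqrt(2)*y/2 - 5*sqrt(2)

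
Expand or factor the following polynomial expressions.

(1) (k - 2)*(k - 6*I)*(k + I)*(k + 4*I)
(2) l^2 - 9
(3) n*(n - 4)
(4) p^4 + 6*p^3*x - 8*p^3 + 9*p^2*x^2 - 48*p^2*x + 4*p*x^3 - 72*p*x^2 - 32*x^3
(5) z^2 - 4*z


(1) = k^4 - 2*k^3 - I*k^3 + 26*k^2 + 2*I*k^2 - 52*k + 24*I*k - 48*I
(2) = (l - 3)*(l + 3)
(3) = n^2 - 4*n
(4) = (p - 8)*(p + x)^2*(p + 4*x)
(5) = z*(z - 4)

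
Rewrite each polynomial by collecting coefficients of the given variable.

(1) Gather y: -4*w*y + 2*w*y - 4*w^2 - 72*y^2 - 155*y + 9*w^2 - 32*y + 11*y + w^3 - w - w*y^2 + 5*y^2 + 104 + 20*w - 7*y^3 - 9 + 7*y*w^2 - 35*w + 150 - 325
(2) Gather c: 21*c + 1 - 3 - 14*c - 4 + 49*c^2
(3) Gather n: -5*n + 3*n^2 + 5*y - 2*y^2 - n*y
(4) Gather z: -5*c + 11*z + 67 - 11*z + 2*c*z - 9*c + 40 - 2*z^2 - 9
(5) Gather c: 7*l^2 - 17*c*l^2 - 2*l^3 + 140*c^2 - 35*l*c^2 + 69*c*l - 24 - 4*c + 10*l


(1) = w^3 + 5*w^2 - 16*w - 7*y^3 + y^2*(-w - 67) + y*(7*w^2 - 2*w - 176) - 80
(2) = 49*c^2 + 7*c - 6
(3) = 3*n^2 + n*(-y - 5) - 2*y^2 + 5*y
(4) = 2*c*z - 14*c - 2*z^2 + 98
(5) = c^2*(140 - 35*l) + c*(-17*l^2 + 69*l - 4) - 2*l^3 + 7*l^2 + 10*l - 24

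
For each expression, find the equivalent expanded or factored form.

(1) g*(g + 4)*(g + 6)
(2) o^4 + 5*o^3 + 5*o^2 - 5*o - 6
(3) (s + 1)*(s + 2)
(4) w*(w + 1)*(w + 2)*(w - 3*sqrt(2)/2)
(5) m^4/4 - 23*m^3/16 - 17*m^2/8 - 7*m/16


(1) = g^3 + 10*g^2 + 24*g
(2) = (o - 1)*(o + 1)*(o + 2)*(o + 3)
(3) = s^2 + 3*s + 2
(4) = w^4 - 3*sqrt(2)*w^3/2 + 3*w^3 - 9*sqrt(2)*w^2/2 + 2*w^2 - 3*sqrt(2)*w
(5) = m*(m/4 + 1/4)*(m - 7)*(m + 1/4)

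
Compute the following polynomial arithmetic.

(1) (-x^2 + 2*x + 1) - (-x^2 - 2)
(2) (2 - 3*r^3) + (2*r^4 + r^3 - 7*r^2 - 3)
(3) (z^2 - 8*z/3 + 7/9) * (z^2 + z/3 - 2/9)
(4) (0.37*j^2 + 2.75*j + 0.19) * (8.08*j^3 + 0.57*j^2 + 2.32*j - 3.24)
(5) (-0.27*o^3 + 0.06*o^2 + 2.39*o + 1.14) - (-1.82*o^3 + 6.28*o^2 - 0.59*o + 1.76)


(1) = 2*x + 3
(2) = 2*r^4 - 2*r^3 - 7*r^2 - 1
(3) = z^4 - 7*z^3/3 - z^2/3 + 23*z/27 - 14/81
(4) = 2.9896*j^5 + 22.4309*j^4 + 3.9611*j^3 + 5.2895*j^2 - 8.4692*j - 0.6156
(5) = 1.55*o^3 - 6.22*o^2 + 2.98*o - 0.62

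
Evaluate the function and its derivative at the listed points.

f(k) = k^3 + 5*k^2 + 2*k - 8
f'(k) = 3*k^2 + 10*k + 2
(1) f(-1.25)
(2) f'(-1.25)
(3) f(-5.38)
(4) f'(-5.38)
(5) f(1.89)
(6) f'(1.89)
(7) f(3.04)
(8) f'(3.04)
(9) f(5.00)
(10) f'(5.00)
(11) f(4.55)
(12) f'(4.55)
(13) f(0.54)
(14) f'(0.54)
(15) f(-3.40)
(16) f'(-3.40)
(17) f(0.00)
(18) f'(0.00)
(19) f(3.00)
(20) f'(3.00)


(1) = -4.64
(2) = -5.81
(3) = -29.76
(4) = 35.03
(5) = 20.39
(6) = 31.62
(7) = 72.38
(8) = 60.12
(9) = 252.00
(10) = 127.00
(11) = 198.81
(12) = 109.61
(13) = -5.30
(14) = 8.27
(15) = 3.70
(16) = 2.68
(17) = -8.00
(18) = 2.00
(19) = 70.00
(20) = 59.00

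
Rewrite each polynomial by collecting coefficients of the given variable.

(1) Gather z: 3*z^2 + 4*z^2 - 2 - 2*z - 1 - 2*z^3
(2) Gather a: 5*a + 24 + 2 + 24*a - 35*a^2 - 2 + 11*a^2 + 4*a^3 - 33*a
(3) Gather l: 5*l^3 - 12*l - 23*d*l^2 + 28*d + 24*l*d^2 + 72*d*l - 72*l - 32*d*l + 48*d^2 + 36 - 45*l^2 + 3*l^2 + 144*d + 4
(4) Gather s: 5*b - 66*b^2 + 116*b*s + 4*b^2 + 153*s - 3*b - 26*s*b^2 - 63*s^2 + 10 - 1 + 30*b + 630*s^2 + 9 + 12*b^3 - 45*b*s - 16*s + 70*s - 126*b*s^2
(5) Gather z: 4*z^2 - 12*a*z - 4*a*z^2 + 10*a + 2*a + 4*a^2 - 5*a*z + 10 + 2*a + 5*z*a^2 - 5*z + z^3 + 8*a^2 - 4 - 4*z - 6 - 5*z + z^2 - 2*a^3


(1) = -2*z^3 + 7*z^2 - 2*z - 3
(2) = 4*a^3 - 24*a^2 - 4*a + 24
(3) = 48*d^2 + 172*d + 5*l^3 + l^2*(-23*d - 42) + l*(24*d^2 + 40*d - 84) + 40
(4) = 12*b^3 - 62*b^2 + 32*b + s^2*(567 - 126*b) + s*(-26*b^2 + 71*b + 207) + 18
(5) = -2*a^3 + 12*a^2 + 14*a + z^3 + z^2*(5 - 4*a) + z*(5*a^2 - 17*a - 14)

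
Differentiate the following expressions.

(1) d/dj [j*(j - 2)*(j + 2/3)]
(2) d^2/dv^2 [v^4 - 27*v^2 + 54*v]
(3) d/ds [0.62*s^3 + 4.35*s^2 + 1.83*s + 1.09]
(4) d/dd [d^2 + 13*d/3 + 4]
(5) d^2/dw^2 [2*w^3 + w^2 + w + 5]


(1) = 3*j^2 - 8*j/3 - 4/3
(2) = 12*v^2 - 54
(3) = 1.86*s^2 + 8.7*s + 1.83
(4) = 2*d + 13/3
(5) = 12*w + 2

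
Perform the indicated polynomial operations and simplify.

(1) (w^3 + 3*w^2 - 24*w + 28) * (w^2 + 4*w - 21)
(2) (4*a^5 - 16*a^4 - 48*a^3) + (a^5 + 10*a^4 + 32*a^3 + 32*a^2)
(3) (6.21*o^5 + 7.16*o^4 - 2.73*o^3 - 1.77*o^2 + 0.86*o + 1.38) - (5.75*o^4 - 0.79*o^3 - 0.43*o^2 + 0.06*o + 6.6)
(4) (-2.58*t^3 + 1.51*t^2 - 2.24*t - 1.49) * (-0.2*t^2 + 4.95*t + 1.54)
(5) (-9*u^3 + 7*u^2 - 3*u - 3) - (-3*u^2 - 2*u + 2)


(1) = w^5 + 7*w^4 - 33*w^3 - 131*w^2 + 616*w - 588
(2) = 5*a^5 - 6*a^4 - 16*a^3 + 32*a^2
(3) = 6.21*o^5 + 1.41*o^4 - 1.94*o^3 - 1.34*o^2 + 0.8*o - 5.22
(4) = 0.516*t^5 - 13.073*t^4 + 3.9493*t^3 - 8.4646*t^2 - 10.8251*t - 2.2946
(5) = -9*u^3 + 10*u^2 - u - 5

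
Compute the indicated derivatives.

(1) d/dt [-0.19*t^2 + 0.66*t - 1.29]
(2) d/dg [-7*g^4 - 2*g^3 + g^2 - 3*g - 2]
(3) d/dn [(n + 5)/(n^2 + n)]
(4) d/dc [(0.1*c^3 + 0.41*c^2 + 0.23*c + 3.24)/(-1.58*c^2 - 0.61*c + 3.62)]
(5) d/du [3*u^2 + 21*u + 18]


(1) = 0.66 - 0.38*t
(2) = -28*g^3 - 6*g^2 + 2*g - 3
(3) = (n*(n + 1) - (n + 5)*(2*n + 1))/(n^2*(n + 1)^2)
(4) = (-0.158*c^4 - 0.122*c^3 + 1.1993*c^2 + 13.2068*c + 2.809)/(2.4964*c^4 + 1.9276*c^3 - 11.0671*c^2 - 4.4164*c + 13.1044)
(5) = 6*u + 21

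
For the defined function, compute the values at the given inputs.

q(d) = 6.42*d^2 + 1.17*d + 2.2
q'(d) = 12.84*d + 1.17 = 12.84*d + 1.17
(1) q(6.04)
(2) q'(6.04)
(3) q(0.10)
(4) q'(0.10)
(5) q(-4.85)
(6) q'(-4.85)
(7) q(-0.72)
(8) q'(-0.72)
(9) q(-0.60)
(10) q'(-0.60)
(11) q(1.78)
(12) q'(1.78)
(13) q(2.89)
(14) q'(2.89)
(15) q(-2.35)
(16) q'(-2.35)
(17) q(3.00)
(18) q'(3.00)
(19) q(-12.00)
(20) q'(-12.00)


(1) = 243.48
(2) = 78.72
(3) = 2.38
(4) = 2.45
(5) = 147.54
(6) = -61.10
(7) = 4.69
(8) = -8.07
(9) = 3.81
(10) = -6.53
(11) = 24.62
(12) = 24.03
(13) = 59.20
(14) = 38.28
(15) = 34.90
(16) = -29.00
(17) = 63.49
(18) = 39.69
(19) = 912.64
(20) = -152.91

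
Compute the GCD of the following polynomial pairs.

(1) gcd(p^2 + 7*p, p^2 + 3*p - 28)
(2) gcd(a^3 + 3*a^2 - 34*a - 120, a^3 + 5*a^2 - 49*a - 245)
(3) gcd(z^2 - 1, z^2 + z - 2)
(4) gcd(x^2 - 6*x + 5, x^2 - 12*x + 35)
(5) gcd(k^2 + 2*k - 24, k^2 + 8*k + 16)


(1) = gcd(p*(p + 7), (p - 4)*(p + 7)) = p + 7
(2) = a + 5
(3) = gcd((z - 1)*(z + 1), (z - 1)*(z + 2)) = z - 1
(4) = x - 5
(5) = 1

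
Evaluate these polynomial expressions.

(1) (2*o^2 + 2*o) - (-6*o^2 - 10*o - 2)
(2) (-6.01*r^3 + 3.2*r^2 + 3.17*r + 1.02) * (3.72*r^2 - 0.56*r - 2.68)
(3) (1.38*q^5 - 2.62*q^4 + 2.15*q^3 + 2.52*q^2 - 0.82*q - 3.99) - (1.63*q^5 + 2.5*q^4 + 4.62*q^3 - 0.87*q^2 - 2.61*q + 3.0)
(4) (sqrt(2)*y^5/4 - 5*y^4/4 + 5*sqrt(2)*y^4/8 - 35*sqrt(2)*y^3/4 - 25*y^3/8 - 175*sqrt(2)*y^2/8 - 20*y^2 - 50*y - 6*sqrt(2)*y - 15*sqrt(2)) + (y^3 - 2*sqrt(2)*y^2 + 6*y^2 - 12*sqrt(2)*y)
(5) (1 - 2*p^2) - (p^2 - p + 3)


(1) = 8*o^2 + 12*o + 2
(2) = -22.3572*r^5 + 15.2696*r^4 + 26.1072*r^3 - 6.5568*r^2 - 9.0668*r - 2.7336
(3) = -0.25*q^5 - 5.12*q^4 - 2.47*q^3 + 3.39*q^2 + 1.79*q - 6.99
(4) = sqrt(2)*y^5/4 - 5*y^4/4 + 5*sqrt(2)*y^4/8 - 35*sqrt(2)*y^3/4 - 17*y^3/8 - 191*sqrt(2)*y^2/8 - 14*y^2 - 50*y - 18*sqrt(2)*y - 15*sqrt(2)
(5) = -3*p^2 + p - 2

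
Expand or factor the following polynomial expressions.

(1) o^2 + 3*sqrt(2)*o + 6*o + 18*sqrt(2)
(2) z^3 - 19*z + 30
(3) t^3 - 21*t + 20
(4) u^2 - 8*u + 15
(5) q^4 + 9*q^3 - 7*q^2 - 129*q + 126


(1) = (o + 6)*(o + 3*sqrt(2))
(2) = (z - 3)*(z - 2)*(z + 5)
(3) = (t - 4)*(t - 1)*(t + 5)
(4) = (u - 5)*(u - 3)
(5) = (q - 3)*(q - 1)*(q + 6)*(q + 7)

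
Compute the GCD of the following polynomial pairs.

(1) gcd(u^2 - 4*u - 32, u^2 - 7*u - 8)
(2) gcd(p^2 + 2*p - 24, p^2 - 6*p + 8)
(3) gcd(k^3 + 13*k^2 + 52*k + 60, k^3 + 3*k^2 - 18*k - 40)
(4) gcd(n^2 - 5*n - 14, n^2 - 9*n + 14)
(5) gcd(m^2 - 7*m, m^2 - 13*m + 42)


(1) = u - 8
(2) = p - 4
(3) = gcd((k + 2)*(k + 5)*(k + 6), (k - 4)*(k + 2)*(k + 5)) = k^2 + 7*k + 10
(4) = gcd((n - 7)*(n + 2), (n - 7)*(n - 2)) = n - 7
(5) = m - 7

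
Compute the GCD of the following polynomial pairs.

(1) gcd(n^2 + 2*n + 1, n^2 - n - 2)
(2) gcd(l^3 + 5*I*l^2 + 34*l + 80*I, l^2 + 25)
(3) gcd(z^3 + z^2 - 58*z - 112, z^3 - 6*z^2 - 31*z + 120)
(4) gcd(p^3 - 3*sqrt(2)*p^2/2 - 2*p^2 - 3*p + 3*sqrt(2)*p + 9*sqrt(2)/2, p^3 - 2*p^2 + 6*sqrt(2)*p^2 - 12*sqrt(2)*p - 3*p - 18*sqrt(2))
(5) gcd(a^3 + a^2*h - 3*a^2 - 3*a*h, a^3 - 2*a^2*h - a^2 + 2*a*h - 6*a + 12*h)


(1) = n + 1
(2) = gcd((l - 5*I)*(l + 2*I)*(l + 8*I), (l - 5*I)*(l + 5*I)) = l - 5*I
(3) = z - 8
(4) = gcd((p - 3)*(p + 1)*(p - 3*sqrt(2)/2), (p - 3)*(p + 1)*(p + 6*sqrt(2))) = p^2 - 2*p - 3
(5) = a - 3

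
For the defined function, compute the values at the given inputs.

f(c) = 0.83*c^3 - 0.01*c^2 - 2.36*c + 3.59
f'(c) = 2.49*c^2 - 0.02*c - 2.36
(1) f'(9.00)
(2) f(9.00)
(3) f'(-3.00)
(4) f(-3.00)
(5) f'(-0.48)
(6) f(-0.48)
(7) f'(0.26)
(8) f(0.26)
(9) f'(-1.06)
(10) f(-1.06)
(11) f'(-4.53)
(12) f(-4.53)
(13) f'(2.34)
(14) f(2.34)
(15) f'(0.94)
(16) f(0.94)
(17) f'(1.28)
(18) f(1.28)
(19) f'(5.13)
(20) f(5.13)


(1) = 199.15
(2) = 586.61
(3) = 20.11
(4) = -11.83
(5) = -1.78
(6) = 4.63
(7) = -2.20
(8) = 2.99
(9) = 0.46
(10) = 5.09
(11) = 48.83
(12) = -63.08
(13) = 11.23
(14) = 8.65
(15) = -0.18
(16) = 2.05
(17) = 1.69
(18) = 2.29
(19) = 63.07
(20) = 103.27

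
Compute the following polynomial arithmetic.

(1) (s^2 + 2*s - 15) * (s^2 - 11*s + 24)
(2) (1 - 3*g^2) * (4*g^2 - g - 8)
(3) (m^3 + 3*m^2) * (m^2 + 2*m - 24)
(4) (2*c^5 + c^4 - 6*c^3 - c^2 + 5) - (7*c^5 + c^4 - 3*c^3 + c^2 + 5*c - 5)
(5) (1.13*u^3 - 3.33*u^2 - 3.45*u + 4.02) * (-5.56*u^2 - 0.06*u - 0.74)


(1) = s^4 - 9*s^3 - 13*s^2 + 213*s - 360
(2) = -12*g^4 + 3*g^3 + 28*g^2 - g - 8
(3) = m^5 + 5*m^4 - 18*m^3 - 72*m^2
(4) = -5*c^5 - 3*c^3 - 2*c^2 - 5*c + 10
(5) = -6.2828*u^5 + 18.447*u^4 + 18.5456*u^3 - 19.68*u^2 + 2.3118*u - 2.9748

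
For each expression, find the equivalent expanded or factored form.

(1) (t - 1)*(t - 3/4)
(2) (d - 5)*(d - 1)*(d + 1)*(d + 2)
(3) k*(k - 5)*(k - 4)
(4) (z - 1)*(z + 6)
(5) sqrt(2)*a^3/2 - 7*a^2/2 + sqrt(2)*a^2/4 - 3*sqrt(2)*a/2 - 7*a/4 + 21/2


(1) = t^2 - 7*t/4 + 3/4
(2) = d^4 - 3*d^3 - 11*d^2 + 3*d + 10
(3) = k^3 - 9*k^2 + 20*k
(4) = z^2 + 5*z - 6
(5) = (a - 3/2)*(a - 7*sqrt(2)/2)*(sqrt(2)*a/2 + sqrt(2))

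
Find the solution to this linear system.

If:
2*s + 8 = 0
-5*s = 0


Then:
No Solution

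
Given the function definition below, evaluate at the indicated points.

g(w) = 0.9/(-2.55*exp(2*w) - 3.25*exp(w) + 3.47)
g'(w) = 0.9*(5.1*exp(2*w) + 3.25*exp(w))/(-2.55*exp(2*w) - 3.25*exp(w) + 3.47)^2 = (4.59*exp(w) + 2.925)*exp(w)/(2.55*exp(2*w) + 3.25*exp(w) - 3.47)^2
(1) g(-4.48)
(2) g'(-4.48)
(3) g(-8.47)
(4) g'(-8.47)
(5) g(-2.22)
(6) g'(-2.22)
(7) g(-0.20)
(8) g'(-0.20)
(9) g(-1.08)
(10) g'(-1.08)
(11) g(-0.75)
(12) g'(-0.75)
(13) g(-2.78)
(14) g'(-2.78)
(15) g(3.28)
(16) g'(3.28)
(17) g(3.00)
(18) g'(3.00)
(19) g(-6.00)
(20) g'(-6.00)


(1) = 0.26
(2) = 0.00
(3) = 0.26
(4) = 0.00
(5) = 0.29
(6) = 0.04
(7) = -1.00
(8) = 6.75
(9) = 0.43
(10) = 0.35
(11) = 0.66
(12) = 1.29
(13) = 0.28
(14) = 0.02
(15) = -0.00
(16) = 0.00
(17) = -0.00
(18) = 0.00
(19) = 0.26
(20) = 0.00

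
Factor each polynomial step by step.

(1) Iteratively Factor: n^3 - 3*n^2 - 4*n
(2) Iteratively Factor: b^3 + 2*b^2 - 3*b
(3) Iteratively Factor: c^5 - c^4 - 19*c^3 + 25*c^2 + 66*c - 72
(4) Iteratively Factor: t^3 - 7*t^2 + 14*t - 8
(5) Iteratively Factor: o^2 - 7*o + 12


(1) = (n)*(n^2 - 3*n - 4) = n*(n - 4)*(n + 1)
(2) = (b)*(b^2 + 2*b - 3) = b*(b - 1)*(b + 3)
(3) = (c + 4)*(c^4 - 5*c^3 + c^2 + 21*c - 18) = (c - 3)*(c + 4)*(c^3 - 2*c^2 - 5*c + 6) = (c - 3)*(c - 1)*(c + 4)*(c^2 - c - 6) = (c - 3)*(c - 1)*(c + 2)*(c + 4)*(c - 3)
(4) = (t - 2)*(t^2 - 5*t + 4) = (t - 4)*(t - 2)*(t - 1)
(5) = (o - 3)*(o - 4)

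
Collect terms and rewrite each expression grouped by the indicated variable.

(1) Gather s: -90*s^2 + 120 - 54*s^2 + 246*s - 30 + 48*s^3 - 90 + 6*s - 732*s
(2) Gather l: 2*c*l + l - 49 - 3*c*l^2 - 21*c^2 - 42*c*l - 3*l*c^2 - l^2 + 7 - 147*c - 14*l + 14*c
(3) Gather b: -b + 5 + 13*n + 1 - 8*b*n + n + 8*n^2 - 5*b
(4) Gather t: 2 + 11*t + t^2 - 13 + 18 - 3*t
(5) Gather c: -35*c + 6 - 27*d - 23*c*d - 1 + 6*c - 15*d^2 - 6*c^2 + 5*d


(1) = 48*s^3 - 144*s^2 - 480*s
(2) = -21*c^2 - 133*c + l^2*(-3*c - 1) + l*(-3*c^2 - 40*c - 13) - 42
(3) = b*(-8*n - 6) + 8*n^2 + 14*n + 6
(4) = t^2 + 8*t + 7
(5) = -6*c^2 + c*(-23*d - 29) - 15*d^2 - 22*d + 5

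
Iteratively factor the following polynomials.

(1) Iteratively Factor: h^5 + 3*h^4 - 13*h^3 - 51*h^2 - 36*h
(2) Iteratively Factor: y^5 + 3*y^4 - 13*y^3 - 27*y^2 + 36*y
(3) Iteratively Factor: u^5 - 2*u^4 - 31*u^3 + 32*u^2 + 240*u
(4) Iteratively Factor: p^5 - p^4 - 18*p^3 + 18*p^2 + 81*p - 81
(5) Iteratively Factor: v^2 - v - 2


(1) = (h - 4)*(h^4 + 7*h^3 + 15*h^2 + 9*h) = (h - 4)*(h + 1)*(h^3 + 6*h^2 + 9*h) = (h - 4)*(h + 1)*(h + 3)*(h^2 + 3*h) = (h - 4)*(h + 1)*(h + 3)^2*(h)
(2) = (y - 3)*(y^4 + 6*y^3 + 5*y^2 - 12*y) = (y - 3)*(y + 4)*(y^3 + 2*y^2 - 3*y) = (y - 3)*(y - 1)*(y + 4)*(y^2 + 3*y) = (y - 3)*(y - 1)*(y + 3)*(y + 4)*(y)
(3) = (u + 3)*(u^4 - 5*u^3 - 16*u^2 + 80*u) = (u + 3)*(u + 4)*(u^3 - 9*u^2 + 20*u) = (u - 4)*(u + 3)*(u + 4)*(u^2 - 5*u) = u*(u - 4)*(u + 3)*(u + 4)*(u - 5)
(4) = (p + 3)*(p^4 - 4*p^3 - 6*p^2 + 36*p - 27) = (p - 3)*(p + 3)*(p^3 - p^2 - 9*p + 9) = (p - 3)*(p + 3)^2*(p^2 - 4*p + 3) = (p - 3)^2*(p + 3)^2*(p - 1)
(5) = (v - 2)*(v + 1)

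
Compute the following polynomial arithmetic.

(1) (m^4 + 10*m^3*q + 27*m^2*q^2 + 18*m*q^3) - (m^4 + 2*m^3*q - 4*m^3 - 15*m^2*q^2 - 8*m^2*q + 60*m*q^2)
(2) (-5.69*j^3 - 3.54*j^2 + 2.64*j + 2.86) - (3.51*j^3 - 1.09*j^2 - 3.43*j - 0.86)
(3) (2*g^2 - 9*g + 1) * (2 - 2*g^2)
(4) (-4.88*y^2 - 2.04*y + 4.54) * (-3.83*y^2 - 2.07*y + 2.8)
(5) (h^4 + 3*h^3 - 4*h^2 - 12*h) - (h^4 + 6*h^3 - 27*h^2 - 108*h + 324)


(1) = 8*m^3*q + 4*m^3 + 42*m^2*q^2 + 8*m^2*q + 18*m*q^3 - 60*m*q^2
(2) = -9.2*j^3 - 2.45*j^2 + 6.07*j + 3.72
(3) = -4*g^4 + 18*g^3 + 2*g^2 - 18*g + 2
(4) = 18.6904*y^4 + 17.9148*y^3 - 26.8294*y^2 - 15.1098*y + 12.712
(5) = -3*h^3 + 23*h^2 + 96*h - 324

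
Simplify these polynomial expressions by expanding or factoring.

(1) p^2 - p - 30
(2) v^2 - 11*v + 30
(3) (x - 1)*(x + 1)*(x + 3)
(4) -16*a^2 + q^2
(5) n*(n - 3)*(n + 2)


(1) = (p - 6)*(p + 5)
(2) = (v - 6)*(v - 5)
(3) = x^3 + 3*x^2 - x - 3
(4) = (-4*a + q)*(4*a + q)
(5) = n^3 - n^2 - 6*n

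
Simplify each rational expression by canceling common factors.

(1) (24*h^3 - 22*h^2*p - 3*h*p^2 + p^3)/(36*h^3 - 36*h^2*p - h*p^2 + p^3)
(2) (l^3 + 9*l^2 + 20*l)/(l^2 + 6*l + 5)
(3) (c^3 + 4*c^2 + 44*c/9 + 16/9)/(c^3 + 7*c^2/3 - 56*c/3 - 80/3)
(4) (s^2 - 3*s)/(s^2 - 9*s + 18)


(1) = (4*h + p)/(6*h + p)
(2) = (l^2 + 4*l)/(l + 1)
(3) = (3*c^2 + 8*c + 4)/(3*c^2 + 3*c - 60)
(4) = s/(s - 6)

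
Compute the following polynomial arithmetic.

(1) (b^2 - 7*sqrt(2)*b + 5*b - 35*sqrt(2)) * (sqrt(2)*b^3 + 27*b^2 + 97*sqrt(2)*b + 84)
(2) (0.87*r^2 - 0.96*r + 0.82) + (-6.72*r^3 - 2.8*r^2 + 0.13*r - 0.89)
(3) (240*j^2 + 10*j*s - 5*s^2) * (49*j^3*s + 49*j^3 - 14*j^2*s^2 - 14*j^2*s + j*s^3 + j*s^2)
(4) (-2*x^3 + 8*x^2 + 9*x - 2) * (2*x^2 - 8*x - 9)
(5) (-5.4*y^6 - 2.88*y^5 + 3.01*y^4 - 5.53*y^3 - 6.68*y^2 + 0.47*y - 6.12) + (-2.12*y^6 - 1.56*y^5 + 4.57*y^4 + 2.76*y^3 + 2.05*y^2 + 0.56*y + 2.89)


(1) = sqrt(2)*b^5 + 5*sqrt(2)*b^4 + 13*b^4 - 92*sqrt(2)*b^3 + 65*b^3 - 1274*b^2 - 460*sqrt(2)*b^2 - 6370*b - 588*sqrt(2)*b - 2940*sqrt(2)
(2) = -6.72*r^3 - 1.93*r^2 - 0.83*r - 0.07
(3) = 11760*j^5*s + 11760*j^5 - 2870*j^4*s^2 - 2870*j^4*s - 145*j^3*s^3 - 145*j^3*s^2 + 80*j^2*s^4 + 80*j^2*s^3 - 5*j*s^5 - 5*j*s^4
(4) = -4*x^5 + 32*x^4 - 28*x^3 - 148*x^2 - 65*x + 18
(5) = -7.52*y^6 - 4.44*y^5 + 7.58*y^4 - 2.77*y^3 - 4.63*y^2 + 1.03*y - 3.23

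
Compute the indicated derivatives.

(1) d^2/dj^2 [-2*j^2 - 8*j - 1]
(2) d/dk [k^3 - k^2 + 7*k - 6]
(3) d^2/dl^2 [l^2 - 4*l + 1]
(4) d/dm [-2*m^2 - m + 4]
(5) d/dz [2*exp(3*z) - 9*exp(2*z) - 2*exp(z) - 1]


(1) = -4
(2) = 3*k^2 - 2*k + 7
(3) = 2
(4) = -4*m - 1
(5) = (6*exp(2*z) - 18*exp(z) - 2)*exp(z)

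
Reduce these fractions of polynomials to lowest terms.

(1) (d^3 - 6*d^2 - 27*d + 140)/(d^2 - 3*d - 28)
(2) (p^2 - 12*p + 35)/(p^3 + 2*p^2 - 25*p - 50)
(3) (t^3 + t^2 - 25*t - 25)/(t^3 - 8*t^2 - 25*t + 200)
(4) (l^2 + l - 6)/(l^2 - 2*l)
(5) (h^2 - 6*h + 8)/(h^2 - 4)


(1) = (d^2 + d - 20)/(d + 4)
(2) = (p - 7)/(p^2 + 7*p + 10)
(3) = (t + 1)/(t - 8)
(4) = (l + 3)/l
(5) = (h - 4)/(h + 2)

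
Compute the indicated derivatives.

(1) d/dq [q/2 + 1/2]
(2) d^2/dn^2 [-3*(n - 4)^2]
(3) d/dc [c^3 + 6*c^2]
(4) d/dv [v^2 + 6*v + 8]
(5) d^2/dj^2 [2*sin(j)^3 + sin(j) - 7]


(1) = 1/2
(2) = -6
(3) = 3*c*(c + 4)
(4) = 2*v + 6
(5) = (11 - 18*sin(j)^2)*sin(j)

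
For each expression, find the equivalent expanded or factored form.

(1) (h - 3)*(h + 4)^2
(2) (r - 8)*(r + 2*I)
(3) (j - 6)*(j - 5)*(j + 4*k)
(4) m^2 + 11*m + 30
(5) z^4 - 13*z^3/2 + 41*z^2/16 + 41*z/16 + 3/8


(1) = h^3 + 5*h^2 - 8*h - 48
(2) = r^2 - 8*r + 2*I*r - 16*I
(3) = j^3 + 4*j^2*k - 11*j^2 - 44*j*k + 30*j + 120*k
(4) = (m + 5)*(m + 6)
(5) = (z - 6)*(z - 1)*(z + 1/4)^2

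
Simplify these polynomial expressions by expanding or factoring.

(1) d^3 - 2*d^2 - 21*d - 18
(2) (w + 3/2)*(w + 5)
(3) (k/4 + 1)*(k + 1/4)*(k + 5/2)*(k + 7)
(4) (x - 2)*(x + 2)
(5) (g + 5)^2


(1) = (d - 6)*(d + 1)*(d + 3)
(2) = w^2 + 13*w/2 + 15/2
(3) = k^4/4 + 55*k^3/16 + 471*k^2/32 + 671*k/32 + 35/8
(4) = x^2 - 4
(5) = g^2 + 10*g + 25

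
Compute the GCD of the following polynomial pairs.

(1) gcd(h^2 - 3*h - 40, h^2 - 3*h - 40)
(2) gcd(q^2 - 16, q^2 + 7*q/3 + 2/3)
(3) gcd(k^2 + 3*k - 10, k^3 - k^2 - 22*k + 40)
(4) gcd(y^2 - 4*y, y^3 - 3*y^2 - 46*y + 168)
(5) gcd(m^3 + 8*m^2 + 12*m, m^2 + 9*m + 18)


(1) = gcd((h - 8)*(h + 5), (h - 8)*(h + 5)) = h^2 - 3*h - 40
(2) = 1
(3) = k^2 + 3*k - 10
(4) = gcd(y*(y - 4), (y - 6)*(y - 4)*(y + 7)) = y - 4
(5) = gcd(m*(m + 2)*(m + 6), (m + 3)*(m + 6)) = m + 6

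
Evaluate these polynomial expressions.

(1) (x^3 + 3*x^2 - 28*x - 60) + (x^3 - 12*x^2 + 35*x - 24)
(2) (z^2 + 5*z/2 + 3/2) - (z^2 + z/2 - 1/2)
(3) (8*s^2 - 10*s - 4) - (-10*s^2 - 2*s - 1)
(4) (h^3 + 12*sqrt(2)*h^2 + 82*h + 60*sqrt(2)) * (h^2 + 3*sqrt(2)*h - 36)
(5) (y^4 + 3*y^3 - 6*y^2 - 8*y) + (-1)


(1) = 2*x^3 - 9*x^2 + 7*x - 84
(2) = 2*z + 2
(3) = 18*s^2 - 8*s - 3
(4) = h^5 + 15*sqrt(2)*h^4 + 118*h^3 - 126*sqrt(2)*h^2 - 2592*h - 2160*sqrt(2)
(5) = y^4 + 3*y^3 - 6*y^2 - 8*y - 1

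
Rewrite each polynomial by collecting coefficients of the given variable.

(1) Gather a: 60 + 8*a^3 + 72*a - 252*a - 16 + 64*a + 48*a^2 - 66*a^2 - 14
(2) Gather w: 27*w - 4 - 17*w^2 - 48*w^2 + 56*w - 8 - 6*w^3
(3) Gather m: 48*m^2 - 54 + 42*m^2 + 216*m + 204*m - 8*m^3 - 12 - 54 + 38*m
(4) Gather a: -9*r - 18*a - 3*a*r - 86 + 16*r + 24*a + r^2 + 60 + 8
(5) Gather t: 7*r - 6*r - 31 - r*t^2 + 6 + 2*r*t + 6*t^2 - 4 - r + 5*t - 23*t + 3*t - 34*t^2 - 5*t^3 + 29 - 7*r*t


(1) = 8*a^3 - 18*a^2 - 116*a + 30
(2) = -6*w^3 - 65*w^2 + 83*w - 12
(3) = -8*m^3 + 90*m^2 + 458*m - 120
(4) = a*(6 - 3*r) + r^2 + 7*r - 18
(5) = -5*t^3 + t^2*(-r - 28) + t*(-5*r - 15)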